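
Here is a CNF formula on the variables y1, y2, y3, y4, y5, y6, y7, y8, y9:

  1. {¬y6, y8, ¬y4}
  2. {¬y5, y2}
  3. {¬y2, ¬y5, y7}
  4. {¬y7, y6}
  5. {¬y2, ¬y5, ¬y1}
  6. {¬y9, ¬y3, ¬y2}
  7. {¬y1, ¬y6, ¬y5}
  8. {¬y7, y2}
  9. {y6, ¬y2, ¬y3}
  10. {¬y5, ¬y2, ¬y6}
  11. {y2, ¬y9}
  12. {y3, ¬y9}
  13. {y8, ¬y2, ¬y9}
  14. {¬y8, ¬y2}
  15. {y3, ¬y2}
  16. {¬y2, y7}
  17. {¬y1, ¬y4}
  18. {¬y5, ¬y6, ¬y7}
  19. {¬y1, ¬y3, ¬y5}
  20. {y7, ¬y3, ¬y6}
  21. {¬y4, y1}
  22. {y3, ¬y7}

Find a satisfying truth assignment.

Pure literal: y4 appears only negated; assign y4 = False.
y5 occurs only negated in the remaining clauses — set y5 = False.
Try y2 = False.
  then y7 is forced to False.
  then y9 is forced to False.
Branch on y3: take y3 = False.
y1, y6, y8 are now unconstrained; take y1 = False, y6 = False, y8 = False.

y1=False  y2=False  y3=False  y4=False  y5=False  y6=False  y7=False  y8=False  y9=False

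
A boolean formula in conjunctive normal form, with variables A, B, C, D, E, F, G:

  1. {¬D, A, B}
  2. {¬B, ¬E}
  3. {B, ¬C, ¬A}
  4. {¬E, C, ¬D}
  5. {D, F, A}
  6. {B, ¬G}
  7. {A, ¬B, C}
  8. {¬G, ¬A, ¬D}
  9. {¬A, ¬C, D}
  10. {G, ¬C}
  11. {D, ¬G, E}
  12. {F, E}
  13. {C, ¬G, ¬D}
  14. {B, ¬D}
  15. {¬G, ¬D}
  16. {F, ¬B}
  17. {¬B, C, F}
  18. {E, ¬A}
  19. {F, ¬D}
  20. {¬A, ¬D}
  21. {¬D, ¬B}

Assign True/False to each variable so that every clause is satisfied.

A=True  B=False  C=False  D=False  E=True  F=False  G=False

Check each clause:
  1. {A, B, ¬D} — A is true.
  2. {¬B, ¬E} — ¬B is true.
  3. {¬C, ¬A, B} — ¬C is true.
  4. {¬D, C, ¬E} — ¬D is true.
  5. {D, A, F} — A is true.
  6. {B, ¬G} — ¬G is true.
  7. {¬B, A, C} — A is true.
  8. {¬G, ¬D, ¬A} — ¬G is true.
  9. {¬C, D, ¬A} — ¬C is true.
  10. {G, ¬C} — ¬C is true.
  11. {D, ¬G, E} — ¬G is true.
  12. {F, E} — E is true.
  13. {¬G, C, ¬D} — ¬G is true.
  14. {B, ¬D} — ¬D is true.
  15. {¬G, ¬D} — ¬G is true.
  16. {F, ¬B} — ¬B is true.
  17. {F, ¬B, C} — ¬B is true.
  18. {E, ¬A} — E is true.
  19. {F, ¬D} — ¬D is true.
  20. {¬A, ¬D} — ¬D is true.
  21. {¬B, ¬D} — ¬D is true.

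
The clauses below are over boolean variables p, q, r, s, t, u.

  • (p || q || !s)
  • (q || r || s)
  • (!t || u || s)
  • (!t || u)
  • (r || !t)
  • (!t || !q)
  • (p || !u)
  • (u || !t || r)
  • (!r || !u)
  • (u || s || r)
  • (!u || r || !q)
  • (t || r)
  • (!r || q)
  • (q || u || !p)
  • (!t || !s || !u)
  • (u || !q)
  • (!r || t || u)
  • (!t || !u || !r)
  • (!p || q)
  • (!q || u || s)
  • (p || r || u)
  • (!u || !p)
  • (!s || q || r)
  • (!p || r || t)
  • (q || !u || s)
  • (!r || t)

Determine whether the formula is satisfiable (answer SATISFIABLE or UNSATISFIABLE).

UNSATISFIABLE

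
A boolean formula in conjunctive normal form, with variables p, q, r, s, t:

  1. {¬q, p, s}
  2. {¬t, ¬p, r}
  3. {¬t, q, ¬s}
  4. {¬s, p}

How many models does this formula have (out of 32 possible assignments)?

15

Case analysis on p and s:
  p=T, s=T: 5 of the 8 assignments to (q,r,t) work.
  p=T, s=F: q free; 3 ways for (r,t) × 2^1 = 6.
  p=F, s=T: a clause becomes empty — 0.
  p=F, s=F: remaining (q,r,t) ∈ {(F,F,F); (F,F,T); (F,T,F); (F,T,T)} — 4.
Total: 5 + 6 + 0 + 4 = 15.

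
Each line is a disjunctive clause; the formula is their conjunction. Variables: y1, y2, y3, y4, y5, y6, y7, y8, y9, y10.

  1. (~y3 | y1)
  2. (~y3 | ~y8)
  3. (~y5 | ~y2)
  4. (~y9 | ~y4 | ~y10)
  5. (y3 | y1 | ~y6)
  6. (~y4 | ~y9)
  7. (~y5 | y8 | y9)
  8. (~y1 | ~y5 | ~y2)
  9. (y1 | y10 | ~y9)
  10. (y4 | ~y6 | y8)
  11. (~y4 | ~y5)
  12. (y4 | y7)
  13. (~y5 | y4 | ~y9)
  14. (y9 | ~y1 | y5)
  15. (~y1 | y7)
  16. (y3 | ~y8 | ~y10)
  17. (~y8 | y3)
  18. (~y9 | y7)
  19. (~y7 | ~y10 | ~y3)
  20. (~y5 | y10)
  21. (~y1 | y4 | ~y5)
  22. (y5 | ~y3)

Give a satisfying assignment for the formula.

y1=False  y2=True  y3=False  y4=False  y5=False  y6=False  y7=True  y8=False  y9=False  y10=True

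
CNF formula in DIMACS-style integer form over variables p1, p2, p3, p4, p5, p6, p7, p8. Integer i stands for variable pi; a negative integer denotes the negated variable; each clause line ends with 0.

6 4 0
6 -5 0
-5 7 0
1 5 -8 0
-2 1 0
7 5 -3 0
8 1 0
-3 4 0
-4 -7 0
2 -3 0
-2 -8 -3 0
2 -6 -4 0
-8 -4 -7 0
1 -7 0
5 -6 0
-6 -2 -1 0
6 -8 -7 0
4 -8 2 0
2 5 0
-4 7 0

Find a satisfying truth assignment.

p1=True, p2=False, p3=False, p4=False, p5=True, p6=True, p7=True, p8=False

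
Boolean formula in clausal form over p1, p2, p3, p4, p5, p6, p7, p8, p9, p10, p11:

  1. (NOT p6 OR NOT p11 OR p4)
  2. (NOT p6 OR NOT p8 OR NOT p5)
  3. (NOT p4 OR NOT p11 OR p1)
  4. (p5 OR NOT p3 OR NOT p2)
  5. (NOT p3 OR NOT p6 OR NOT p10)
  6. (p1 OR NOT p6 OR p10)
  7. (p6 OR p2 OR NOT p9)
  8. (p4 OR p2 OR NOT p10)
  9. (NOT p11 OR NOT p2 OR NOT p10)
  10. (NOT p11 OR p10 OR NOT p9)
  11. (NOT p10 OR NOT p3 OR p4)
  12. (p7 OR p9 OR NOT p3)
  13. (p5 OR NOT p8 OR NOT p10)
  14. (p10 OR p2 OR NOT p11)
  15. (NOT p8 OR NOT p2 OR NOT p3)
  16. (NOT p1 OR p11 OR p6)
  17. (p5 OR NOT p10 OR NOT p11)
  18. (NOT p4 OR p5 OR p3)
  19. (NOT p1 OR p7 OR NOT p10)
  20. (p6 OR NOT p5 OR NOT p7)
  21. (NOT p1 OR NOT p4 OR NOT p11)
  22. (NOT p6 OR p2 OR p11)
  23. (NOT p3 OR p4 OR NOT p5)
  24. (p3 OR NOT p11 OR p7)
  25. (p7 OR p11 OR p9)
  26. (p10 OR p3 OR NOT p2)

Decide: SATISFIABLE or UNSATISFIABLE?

SATISFIABLE

Set p1 = False and propagate.
The remaining clauses are satisfied by p2 = False, p3 = True, p4 = False, p5 = False, p6 = False, p7 = True, p8 = True, p9 = False, p10 = False, p11 = False.
Every clause has at least one true literal under this assignment.
So p1=F, p2=F, p3=T, p4=F, p5=F, p6=F, p7=T, p8=T, p9=F, p10=F, p11=F is a satisfying assignment.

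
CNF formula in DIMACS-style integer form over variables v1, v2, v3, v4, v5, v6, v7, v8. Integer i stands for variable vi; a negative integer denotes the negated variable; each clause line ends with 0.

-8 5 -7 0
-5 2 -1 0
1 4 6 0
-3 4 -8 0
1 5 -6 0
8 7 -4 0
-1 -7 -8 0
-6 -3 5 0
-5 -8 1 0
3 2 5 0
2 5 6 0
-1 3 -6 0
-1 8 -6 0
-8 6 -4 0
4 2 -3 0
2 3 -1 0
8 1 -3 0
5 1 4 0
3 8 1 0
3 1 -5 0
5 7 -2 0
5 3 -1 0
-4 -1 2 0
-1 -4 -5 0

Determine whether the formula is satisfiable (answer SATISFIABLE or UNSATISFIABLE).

SATISFIABLE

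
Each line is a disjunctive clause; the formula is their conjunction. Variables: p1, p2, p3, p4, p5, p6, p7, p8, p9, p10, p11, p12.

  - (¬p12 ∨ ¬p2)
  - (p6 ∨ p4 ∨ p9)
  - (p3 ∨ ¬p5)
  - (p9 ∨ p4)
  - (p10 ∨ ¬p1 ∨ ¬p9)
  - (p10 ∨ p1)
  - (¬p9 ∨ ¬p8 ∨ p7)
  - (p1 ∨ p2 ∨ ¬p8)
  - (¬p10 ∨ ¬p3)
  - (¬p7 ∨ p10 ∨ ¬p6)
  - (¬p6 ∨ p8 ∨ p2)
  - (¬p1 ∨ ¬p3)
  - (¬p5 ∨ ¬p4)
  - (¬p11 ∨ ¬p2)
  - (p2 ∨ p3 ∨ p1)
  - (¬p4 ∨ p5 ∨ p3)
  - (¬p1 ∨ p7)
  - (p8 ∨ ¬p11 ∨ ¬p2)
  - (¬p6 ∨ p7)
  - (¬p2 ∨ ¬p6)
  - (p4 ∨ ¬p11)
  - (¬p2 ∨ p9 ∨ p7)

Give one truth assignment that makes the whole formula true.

p1=True  p2=False  p3=False  p4=False  p5=False  p6=True  p7=True  p8=True  p9=True  p10=True  p11=False  p12=False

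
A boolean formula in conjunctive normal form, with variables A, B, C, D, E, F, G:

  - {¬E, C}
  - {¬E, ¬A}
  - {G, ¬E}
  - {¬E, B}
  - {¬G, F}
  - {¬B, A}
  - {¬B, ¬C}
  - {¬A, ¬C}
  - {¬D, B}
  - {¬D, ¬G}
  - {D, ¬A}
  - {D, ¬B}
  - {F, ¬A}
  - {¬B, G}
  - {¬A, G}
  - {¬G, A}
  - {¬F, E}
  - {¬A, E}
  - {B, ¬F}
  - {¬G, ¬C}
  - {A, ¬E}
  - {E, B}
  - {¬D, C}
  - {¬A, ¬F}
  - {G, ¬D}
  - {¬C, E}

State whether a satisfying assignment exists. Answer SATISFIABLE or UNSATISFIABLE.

A = True:
  propagation gives E=False; an empty clause results — contradiction.
A = False:
  propagation gives B=False, E=False; an empty clause results — contradiction.
Every branch closes, so no satisfying assignment exists.

UNSATISFIABLE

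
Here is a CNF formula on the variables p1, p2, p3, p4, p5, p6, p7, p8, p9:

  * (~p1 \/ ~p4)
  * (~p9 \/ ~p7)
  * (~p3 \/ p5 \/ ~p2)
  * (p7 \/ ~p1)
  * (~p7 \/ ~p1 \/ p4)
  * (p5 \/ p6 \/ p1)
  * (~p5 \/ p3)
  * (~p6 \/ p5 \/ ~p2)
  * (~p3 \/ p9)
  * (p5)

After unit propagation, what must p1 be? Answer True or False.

Unit clause (p5) sets p5 = True.
From (p3 \/ ~p5) and p5 = True: p3 = True.
In (p9 \/ ~p3), ~p3 is now false; p9 must hold, so p9 = True.
(~p7 \/ ~p9): since p9 = True, the clause reduces to (~p7). p7 = False.
From (p7 \/ ~p1) and p7 = False: p1 = False.

False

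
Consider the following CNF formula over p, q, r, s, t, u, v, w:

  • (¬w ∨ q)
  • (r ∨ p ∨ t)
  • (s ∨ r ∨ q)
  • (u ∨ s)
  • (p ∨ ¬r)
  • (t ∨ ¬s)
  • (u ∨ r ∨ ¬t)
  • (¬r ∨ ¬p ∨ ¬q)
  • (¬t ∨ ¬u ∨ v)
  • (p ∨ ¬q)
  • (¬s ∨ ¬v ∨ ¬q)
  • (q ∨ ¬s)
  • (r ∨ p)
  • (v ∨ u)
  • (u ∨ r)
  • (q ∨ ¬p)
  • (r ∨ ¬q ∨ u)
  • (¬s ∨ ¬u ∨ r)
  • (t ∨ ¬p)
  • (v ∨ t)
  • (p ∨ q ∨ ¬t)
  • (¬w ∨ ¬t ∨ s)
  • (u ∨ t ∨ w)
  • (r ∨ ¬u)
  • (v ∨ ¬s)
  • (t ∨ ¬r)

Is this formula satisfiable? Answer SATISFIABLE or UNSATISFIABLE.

UNSATISFIABLE

r = True:
  propagation gives p=True, q=False; an empty clause results — contradiction.
r = False:
  propagation gives p=True, u=True; an empty clause results — contradiction.
Every branch closes, so no satisfying assignment exists.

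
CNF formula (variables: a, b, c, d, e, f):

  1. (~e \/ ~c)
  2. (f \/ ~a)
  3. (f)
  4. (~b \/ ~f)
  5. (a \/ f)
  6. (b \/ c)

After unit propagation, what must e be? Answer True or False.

False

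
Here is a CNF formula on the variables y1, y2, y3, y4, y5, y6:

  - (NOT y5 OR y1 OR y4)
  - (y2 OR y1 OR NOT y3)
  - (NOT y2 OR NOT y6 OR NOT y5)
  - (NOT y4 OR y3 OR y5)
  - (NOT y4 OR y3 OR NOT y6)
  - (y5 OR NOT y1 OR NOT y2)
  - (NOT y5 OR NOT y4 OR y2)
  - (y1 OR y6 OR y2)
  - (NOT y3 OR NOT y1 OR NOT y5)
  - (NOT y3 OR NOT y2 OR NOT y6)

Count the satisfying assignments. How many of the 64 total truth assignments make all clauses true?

17

Case analysis on y2 and y5:
  y2=T, y5=T: remaining (y1,y3,y4,y6) ∈ {(F,F,T,F); (F,T,T,F); (T,F,F,F); (T,F,T,F)} — 4.
  y2=T, y5=F: remaining (y1,y3,y4,y6) ∈ {(F,F,F,F); (F,F,F,T); (F,T,F,F); (F,T,T,F)} — 4.
  y2=F, y5=T: remaining (y1,y3,y4,y6) ∈ {(T,F,F,F); (T,F,F,T)} — 2.
  y2=F, y5=F: 7 of the 16 assignments to (y1,y3,y4,y6) work.
Total: 4 + 4 + 2 + 7 = 17.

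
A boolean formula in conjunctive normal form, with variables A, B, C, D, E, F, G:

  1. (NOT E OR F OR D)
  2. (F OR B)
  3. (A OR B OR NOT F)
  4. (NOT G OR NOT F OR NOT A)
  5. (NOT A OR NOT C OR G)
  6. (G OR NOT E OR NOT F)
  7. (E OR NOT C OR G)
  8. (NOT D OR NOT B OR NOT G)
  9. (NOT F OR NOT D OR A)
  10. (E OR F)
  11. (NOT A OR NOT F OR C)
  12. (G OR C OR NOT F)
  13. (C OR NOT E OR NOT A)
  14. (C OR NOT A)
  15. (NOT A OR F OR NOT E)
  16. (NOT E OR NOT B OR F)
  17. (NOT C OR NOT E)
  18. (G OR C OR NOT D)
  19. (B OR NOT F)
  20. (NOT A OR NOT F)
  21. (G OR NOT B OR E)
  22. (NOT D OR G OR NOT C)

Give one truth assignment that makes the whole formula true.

A=False, B=True, C=True, D=False, E=False, F=True, G=True

Branch on A: take A = False.
The remaining clauses are satisfied by B = True, C = True, D = False, E = False, F = True, G = True.
Every clause has at least one true literal under this assignment.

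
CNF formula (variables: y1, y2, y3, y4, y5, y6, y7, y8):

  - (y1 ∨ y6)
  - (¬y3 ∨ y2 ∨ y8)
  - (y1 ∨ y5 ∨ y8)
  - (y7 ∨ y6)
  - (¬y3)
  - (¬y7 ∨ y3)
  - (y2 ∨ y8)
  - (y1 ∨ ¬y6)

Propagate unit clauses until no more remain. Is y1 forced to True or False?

True

Unit clause (¬y3) sets y3 = False.
From (y3 ∨ ¬y7) and y3 = False: y7 = False.
In (y7 ∨ y6), y7 is now false; y6 must hold, so y6 = True.
In (y1 ∨ ¬y6), ¬y6 is now false; y1 must hold, so y1 = True.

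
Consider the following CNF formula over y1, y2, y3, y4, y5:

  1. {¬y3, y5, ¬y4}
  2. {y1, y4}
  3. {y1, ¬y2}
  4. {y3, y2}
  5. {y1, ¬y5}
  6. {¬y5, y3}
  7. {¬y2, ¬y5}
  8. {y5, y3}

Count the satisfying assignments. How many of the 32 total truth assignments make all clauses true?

4

Satisfying assignments:
  y1=1 y2=0 y3=1 y4=0 y5=0
  y1=1 y2=0 y3=1 y4=0 y5=1
  y1=1 y2=0 y3=1 y4=1 y5=1
  y1=1 y2=1 y3=1 y4=0 y5=0
That's 4 in total.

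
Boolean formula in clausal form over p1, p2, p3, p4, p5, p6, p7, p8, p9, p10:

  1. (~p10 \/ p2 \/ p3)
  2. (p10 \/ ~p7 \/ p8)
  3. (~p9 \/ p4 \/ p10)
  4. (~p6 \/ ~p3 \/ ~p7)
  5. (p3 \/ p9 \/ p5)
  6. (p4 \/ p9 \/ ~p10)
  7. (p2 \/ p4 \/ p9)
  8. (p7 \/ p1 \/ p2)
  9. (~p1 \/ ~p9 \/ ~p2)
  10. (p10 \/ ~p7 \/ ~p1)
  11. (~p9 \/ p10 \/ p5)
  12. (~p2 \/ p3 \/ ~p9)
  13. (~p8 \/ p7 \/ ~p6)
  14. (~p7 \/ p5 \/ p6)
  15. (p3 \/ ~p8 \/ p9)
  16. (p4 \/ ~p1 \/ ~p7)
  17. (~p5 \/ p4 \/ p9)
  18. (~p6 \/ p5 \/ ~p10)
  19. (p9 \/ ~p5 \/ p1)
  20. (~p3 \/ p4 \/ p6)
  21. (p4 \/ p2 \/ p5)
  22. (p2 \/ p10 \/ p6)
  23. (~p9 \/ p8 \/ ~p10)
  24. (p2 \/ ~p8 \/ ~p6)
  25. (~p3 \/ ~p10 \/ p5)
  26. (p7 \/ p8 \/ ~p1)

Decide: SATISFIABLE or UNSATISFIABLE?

SATISFIABLE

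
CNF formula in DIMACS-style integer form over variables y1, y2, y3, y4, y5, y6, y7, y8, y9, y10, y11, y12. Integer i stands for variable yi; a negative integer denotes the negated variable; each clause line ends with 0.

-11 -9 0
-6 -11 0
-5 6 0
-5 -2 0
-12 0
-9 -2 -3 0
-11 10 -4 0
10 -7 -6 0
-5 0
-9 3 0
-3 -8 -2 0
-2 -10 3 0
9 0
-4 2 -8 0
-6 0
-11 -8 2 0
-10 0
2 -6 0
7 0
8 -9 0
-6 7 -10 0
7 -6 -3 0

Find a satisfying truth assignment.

The clause (~y12) is unit: y12 must be False.
Unit propagation: (~y5) forces y5 = False.
Unit propagation: (y9) forces y9 = True.
The clause (~y11) is unit: y11 must be False.
(y3) is a unit clause, so y3 = True.
(~y2) is a unit clause, so y2 = False.
Unit propagation: (~y6) forces y6 = False.
The clause (~y10) is unit: y10 must be False.
Unit propagation: (y7) forces y7 = True.
(y8) is a unit clause, so y8 = True.
Unit propagation: (~y4) forces y4 = False.
y1 is now unconstrained; take y1 = False.

y1=F  y2=F  y3=T  y4=F  y5=F  y6=F  y7=T  y8=T  y9=T  y10=F  y11=F  y12=F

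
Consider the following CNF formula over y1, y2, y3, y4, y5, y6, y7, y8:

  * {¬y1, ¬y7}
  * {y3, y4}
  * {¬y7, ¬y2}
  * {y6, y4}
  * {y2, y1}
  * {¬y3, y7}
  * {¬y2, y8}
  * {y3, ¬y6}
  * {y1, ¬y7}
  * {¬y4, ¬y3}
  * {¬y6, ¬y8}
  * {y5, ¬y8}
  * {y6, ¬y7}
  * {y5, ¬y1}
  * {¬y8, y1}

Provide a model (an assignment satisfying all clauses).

y1=True  y2=True  y3=False  y4=True  y5=True  y6=False  y7=False  y8=True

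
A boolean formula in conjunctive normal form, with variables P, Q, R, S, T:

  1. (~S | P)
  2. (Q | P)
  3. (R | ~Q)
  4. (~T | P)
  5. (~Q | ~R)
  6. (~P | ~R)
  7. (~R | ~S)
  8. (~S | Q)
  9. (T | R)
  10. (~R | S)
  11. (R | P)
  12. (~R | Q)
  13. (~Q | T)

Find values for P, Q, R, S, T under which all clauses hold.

Try P = True.
  then R is forced to False.
  then Q is forced to False.
  then S is forced to False.
  then T is forced to True.

P=T, Q=F, R=F, S=F, T=T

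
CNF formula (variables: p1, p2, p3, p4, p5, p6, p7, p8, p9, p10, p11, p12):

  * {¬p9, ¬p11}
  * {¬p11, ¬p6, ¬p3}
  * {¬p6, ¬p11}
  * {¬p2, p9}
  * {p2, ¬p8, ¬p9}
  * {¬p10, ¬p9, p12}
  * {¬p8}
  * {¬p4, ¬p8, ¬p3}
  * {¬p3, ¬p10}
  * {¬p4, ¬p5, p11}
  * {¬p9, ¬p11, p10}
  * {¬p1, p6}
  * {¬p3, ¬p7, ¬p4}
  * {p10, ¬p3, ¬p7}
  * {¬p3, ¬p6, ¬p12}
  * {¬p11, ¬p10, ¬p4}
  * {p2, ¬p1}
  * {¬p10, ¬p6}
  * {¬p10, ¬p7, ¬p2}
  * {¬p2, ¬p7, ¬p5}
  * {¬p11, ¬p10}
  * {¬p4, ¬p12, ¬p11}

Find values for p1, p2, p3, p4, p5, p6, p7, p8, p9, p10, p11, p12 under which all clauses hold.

p1=False, p2=False, p3=True, p4=False, p5=True, p6=False, p7=False, p8=False, p9=True, p10=False, p11=False, p12=True

(¬p8) is a unit clause, so p8 = False.
Pure literal: p1 appears only negated; assign p1 = False.
p4 occurs only negated in the remaining clauses — set p4 = False.
Branch on p2: take p2 = False.
Try p3 = True.
  then p10 is forced to False.
  then p7 is forced to False.
Branch on p6: take p6 = False.
The remaining clauses are satisfied by p5 = True, p9 = True, p11 = False, p12 = True.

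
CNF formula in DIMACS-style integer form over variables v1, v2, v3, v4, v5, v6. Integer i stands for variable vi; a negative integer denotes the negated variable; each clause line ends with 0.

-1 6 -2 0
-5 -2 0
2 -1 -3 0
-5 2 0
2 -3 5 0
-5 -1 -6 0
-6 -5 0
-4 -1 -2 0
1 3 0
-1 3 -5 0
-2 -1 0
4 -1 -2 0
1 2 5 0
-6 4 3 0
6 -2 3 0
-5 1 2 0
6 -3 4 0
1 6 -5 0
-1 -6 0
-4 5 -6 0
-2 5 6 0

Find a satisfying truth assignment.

Branch on v1: take v1 = True.
  then v2 is forced to False.
  then v3 is forced to False.
  then v5 is forced to False.
  then v6 is forced to False.
v4 is now unconstrained; take v4 = True.
Every clause has at least one true literal under this assignment.

v1=1  v2=0  v3=0  v4=1  v5=0  v6=0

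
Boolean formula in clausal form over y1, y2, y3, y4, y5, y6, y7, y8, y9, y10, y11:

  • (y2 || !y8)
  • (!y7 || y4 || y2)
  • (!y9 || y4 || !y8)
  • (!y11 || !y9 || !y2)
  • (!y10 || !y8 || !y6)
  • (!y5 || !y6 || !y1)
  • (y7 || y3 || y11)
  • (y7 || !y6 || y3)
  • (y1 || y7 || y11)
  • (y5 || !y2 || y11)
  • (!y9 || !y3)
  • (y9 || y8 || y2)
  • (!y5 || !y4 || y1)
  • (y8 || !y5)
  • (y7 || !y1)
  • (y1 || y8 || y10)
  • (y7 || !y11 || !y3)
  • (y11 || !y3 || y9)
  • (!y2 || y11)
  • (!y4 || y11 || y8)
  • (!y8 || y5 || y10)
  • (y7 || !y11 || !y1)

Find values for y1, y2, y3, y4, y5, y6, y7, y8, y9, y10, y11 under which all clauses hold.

y6 occurs only negated in the remaining clauses — set y6 = False.
Branch on y1: take y1 = True.
  then y7 is forced to True.
Branch on y2: take y2 = True.
  then y11 is forced to True.
  then y9 is forced to False.
Branch on y5: take y5 = False.
The remaining clauses are satisfied by y3 = True, y4 = True, y8 = True, y10 = True.
Every clause has at least one true literal under this assignment.

y1=1, y2=1, y3=1, y4=1, y5=0, y6=0, y7=1, y8=1, y9=0, y10=1, y11=1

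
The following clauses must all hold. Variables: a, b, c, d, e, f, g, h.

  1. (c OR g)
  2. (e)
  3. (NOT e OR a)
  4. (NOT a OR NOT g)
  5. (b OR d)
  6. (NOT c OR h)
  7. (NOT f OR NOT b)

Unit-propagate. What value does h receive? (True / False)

True

(e) stands alone — e = True.
(a OR NOT e): since e = True, the clause reduces to (a). a = True.
(NOT g OR NOT a): since a = True, the clause reduces to (NOT g). g = False.
(g OR c) with g = False leaves only c, so c = True.
(NOT c OR h) with c = True leaves only h, so h = True.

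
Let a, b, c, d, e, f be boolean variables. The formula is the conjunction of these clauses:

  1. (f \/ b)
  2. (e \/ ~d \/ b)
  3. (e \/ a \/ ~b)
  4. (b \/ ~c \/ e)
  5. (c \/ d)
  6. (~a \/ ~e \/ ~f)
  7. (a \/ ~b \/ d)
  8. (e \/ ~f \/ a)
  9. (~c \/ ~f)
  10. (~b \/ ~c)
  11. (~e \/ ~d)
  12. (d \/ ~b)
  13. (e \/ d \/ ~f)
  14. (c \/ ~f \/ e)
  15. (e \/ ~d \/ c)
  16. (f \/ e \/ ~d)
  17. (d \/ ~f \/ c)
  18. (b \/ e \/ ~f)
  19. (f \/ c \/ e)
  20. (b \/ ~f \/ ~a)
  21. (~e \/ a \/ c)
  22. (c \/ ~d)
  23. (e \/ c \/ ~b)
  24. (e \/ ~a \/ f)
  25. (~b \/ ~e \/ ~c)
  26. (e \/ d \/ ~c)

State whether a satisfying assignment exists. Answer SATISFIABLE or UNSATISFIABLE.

e = True:
  propagation gives d=False, c=True, f=False, b=True; an empty clause results — contradiction.
e = False:
  c = True:
    propagation gives b=True; an empty clause results — contradiction.
  c = False:
    propagation gives d=True; an empty clause results — contradiction.
Every branch closes, so no satisfying assignment exists.

UNSATISFIABLE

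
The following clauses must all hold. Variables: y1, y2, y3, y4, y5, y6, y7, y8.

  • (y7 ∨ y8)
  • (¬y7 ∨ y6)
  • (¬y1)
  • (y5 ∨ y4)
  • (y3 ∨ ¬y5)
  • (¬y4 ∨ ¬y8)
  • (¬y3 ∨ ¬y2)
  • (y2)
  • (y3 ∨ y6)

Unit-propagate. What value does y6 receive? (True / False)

(¬y1) is a unit clause: y1 = False.
Unit clause (y2) sets y2 = True.
(¬y3 ∨ ¬y2): since y2 = True, the clause reduces to (¬y3). y3 = False.
From (¬y5 ∨ y3) and y3 = False: y5 = False.
(y5 ∨ y4) with y5 = False leaves only y4, so y4 = True.
(¬y4 ∨ ¬y8): since y4 = True, the clause reduces to (¬y8). y8 = False.
(y8 ∨ y7): since y8 = False, the clause reduces to (y7). y7 = True.
In (y6 ∨ ¬y7), ¬y7 is now false; y6 must hold, so y6 = True.

True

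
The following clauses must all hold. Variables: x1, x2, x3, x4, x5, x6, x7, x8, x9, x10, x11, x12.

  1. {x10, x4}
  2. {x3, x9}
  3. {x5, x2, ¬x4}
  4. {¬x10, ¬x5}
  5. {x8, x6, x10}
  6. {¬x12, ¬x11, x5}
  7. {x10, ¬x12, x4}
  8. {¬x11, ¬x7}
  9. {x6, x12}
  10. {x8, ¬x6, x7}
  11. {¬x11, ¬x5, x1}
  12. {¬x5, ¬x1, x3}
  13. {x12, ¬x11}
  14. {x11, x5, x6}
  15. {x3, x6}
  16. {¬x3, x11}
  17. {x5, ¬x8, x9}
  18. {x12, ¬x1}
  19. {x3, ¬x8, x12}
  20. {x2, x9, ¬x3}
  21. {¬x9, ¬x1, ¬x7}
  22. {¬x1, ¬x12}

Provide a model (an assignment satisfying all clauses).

x1 = F  x2 = T  x3 = F  x4 = T  x5 = F  x6 = T  x7 = T  x8 = T  x9 = T  x10 = F  x11 = F  x12 = T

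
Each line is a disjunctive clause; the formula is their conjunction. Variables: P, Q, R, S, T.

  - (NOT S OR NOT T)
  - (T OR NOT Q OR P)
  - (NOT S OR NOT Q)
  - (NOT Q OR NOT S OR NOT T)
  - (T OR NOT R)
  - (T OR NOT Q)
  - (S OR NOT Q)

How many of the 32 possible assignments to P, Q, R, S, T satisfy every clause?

Split on Q, then T.
  Q=1, T=1: a clause becomes empty — 0.
  Q=1, T=0: a clause becomes empty — 0.
  Q=0, T=1: remaining (P,R,S) ∈ {(0,0,0); (0,1,0); (1,0,0); (1,1,0)} — 4.
  Q=0, T=0: remaining (P,R,S) ∈ {(0,0,0); (0,0,1); (1,0,0); (1,0,1)} — 4.
Total: 0 + 0 + 4 + 4 = 8.

8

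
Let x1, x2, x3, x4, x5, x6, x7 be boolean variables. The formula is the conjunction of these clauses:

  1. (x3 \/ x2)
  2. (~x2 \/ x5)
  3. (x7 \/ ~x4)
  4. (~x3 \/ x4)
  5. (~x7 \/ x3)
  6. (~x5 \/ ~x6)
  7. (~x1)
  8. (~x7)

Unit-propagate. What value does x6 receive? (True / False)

(~x1) is a unit clause: x1 = False.
(~x7) stands alone — x7 = False.
(x7 \/ ~x4): since x7 = False, the clause reduces to (~x4). x4 = False.
In (x4 \/ ~x3), x4 is now false; ~x3 must hold, so x3 = False.
(x2 \/ x3): since x3 = False, the clause reduces to (x2). x2 = True.
(~x2 \/ x5): since x2 = True, the clause reduces to (x5). x5 = True.
In (~x5 \/ ~x6), ~x5 is now false; ~x6 must hold, so x6 = False.

False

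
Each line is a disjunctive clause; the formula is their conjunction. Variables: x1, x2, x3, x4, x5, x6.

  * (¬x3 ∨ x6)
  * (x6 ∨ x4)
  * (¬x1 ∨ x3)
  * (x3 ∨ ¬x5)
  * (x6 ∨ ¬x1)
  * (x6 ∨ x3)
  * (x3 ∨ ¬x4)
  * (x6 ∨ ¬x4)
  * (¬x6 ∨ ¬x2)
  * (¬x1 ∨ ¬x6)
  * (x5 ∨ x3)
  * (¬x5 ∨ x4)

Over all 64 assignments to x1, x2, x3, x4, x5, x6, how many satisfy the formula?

3

Satisfying assignments:
  x1=0 x2=0 x3=1 x4=0 x5=0 x6=1
  x1=0 x2=0 x3=1 x4=1 x5=0 x6=1
  x1=0 x2=0 x3=1 x4=1 x5=1 x6=1
Count: 3.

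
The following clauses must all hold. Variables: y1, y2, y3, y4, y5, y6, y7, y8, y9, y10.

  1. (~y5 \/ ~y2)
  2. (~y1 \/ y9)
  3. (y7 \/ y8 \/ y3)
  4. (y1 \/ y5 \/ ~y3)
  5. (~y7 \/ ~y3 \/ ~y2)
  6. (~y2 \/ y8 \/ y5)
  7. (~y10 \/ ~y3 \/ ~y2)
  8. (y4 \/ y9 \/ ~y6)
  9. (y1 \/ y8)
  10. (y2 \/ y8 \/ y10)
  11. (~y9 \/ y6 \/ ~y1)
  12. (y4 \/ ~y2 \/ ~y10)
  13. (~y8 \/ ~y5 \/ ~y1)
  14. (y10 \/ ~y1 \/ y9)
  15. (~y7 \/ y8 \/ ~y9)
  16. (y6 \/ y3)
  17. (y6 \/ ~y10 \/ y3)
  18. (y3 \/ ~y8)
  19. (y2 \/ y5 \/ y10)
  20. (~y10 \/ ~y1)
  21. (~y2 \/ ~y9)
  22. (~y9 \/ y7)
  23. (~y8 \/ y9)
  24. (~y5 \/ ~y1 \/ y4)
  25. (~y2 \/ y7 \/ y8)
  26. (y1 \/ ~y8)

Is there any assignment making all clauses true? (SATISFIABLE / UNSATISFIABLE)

y8 = True:
  propagation gives y3=True, y9=True, y2=False, y7=True; an empty clause results — contradiction.
y8 = False:
  propagation gives y1=True, y9=True, y6=True, y7=False; an empty clause results — contradiction.
Every branch closes, so no satisfying assignment exists.

UNSATISFIABLE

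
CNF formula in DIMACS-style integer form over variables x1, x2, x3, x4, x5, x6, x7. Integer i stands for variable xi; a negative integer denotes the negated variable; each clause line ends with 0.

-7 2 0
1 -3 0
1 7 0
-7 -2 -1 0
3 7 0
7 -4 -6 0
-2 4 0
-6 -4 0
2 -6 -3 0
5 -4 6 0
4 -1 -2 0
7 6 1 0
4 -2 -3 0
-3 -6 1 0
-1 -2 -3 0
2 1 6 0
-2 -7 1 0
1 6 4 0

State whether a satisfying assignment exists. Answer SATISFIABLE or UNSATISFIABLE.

SATISFIABLE

Try x1 = True.
For the remaining variables, x2 = False, x3 = True, x4 = False, x5 = False, x6 = False, x7 = False works.
So x1 = 1, x2 = 0, x3 = 1, x4 = 0, x5 = 0, x6 = 0, x7 = 0 is a satisfying assignment.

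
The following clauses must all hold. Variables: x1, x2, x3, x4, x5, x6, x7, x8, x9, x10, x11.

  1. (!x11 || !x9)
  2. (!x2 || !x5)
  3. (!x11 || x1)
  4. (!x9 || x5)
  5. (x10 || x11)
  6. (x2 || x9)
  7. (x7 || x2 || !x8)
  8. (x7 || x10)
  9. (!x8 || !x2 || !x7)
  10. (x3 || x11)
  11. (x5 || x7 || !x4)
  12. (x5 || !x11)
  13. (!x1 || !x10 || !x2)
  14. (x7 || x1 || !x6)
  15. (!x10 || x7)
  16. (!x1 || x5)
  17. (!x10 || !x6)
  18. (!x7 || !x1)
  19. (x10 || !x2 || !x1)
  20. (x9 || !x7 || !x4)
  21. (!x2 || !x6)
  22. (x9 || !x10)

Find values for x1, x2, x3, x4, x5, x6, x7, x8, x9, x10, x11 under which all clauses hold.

x3 occurs only positively in the remaining clauses — set x3 = True.
x4 occurs only negated in the remaining clauses — set x4 = False.
Branch on x1: take x1 = False.
  then x11 is forced to False.
  then x10 is forced to True.
  then x7 is forced to True.
  then x6 is forced to False.
  then x9 is forced to True.
  then x5 is forced to True.
  then x2 is forced to False.
x8 is now unconstrained; take x8 = True.

x1 = F  x2 = F  x3 = T  x4 = F  x5 = T  x6 = F  x7 = T  x8 = T  x9 = T  x10 = T  x11 = F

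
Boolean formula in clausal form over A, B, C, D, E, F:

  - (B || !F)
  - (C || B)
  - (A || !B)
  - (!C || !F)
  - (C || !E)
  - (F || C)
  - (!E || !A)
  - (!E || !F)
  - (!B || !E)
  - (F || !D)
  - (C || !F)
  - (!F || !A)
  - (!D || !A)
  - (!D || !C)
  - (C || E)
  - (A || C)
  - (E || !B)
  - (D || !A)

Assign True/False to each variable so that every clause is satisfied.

A=False  B=False  C=True  D=False  E=True  F=False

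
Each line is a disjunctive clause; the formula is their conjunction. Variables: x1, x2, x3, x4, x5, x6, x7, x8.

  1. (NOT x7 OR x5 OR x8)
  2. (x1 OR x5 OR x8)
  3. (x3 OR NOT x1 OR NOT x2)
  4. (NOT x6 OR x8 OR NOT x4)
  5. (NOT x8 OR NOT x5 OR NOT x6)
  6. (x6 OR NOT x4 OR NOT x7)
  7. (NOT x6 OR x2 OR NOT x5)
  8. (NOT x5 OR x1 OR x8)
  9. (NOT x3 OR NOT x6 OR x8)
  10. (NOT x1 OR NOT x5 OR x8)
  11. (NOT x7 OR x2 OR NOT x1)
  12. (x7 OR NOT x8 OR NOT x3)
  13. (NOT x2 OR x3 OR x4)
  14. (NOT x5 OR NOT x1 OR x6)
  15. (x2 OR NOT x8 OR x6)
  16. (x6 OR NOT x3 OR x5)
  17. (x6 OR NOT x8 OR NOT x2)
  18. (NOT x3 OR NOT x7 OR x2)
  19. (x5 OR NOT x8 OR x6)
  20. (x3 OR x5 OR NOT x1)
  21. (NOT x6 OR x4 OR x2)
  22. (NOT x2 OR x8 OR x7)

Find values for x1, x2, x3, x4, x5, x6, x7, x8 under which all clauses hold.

Try x1 = False.
For the remaining variables, x2 = False, x3 = False, x4 = True, x5 = False, x6 = True, x7 = True, x8 = True works.

x1=F, x2=F, x3=F, x4=T, x5=F, x6=T, x7=T, x8=T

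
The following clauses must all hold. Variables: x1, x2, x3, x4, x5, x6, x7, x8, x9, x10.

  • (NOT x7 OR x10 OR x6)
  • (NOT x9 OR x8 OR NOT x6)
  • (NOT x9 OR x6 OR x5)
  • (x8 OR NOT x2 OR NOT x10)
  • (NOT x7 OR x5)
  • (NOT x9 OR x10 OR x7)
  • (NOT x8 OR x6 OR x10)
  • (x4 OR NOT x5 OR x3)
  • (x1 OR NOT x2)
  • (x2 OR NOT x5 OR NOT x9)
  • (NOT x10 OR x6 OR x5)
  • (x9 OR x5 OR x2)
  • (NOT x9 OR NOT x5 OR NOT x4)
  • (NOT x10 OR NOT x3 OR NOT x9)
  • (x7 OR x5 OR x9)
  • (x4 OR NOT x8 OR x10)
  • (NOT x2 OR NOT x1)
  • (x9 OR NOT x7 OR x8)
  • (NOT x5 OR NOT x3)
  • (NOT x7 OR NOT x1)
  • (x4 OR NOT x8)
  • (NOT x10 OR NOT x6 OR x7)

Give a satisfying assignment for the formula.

Branch on x1: take x1 = False.
  then x2 is forced to False.
For the remaining variables, x3 = False, x4 = True, x5 = True, x6 = True, x7 = False, x8 = True, x9 = False, x10 = False works.
Every clause has at least one true literal under this assignment.
Check each clause:
  1. (x6 OR NOT x7 OR x10) — NOT x7 is true.
  2. (NOT x9 OR NOT x6 OR x8) — x8 is true.
  3. (NOT x9 OR x6 OR x5) — x5 is true.
  4. (NOT x2 OR x8 OR NOT x10) — x8 is true.
  5. (NOT x7 OR x5) — NOT x7 is true.
  6. (x10 OR NOT x9 OR x7) — NOT x9 is true.
  7. (x6 OR NOT x8 OR x10) — x6 is true.
  8. (NOT x5 OR x4 OR x3) — x4 is true.
  9. (NOT x2 OR x1) — NOT x2 is true.
  10. (NOT x9 OR NOT x5 OR x2) — NOT x9 is true.
  11. (x6 OR NOT x10 OR x5) — x5 is true.
  12. (x2 OR x9 OR x5) — x5 is true.
  13. (NOT x9 OR NOT x4 OR NOT x5) — NOT x9 is true.
  14. (NOT x9 OR NOT x3 OR NOT x10) — NOT x3 is true.
  15. (x5 OR x9 OR x7) — x5 is true.
  16. (x4 OR NOT x8 OR x10) — x4 is true.
  17. (NOT x1 OR NOT x2) — NOT x1 is true.
  18. (NOT x7 OR x8 OR x9) — x8 is true.
  19. (NOT x5 OR NOT x3) — NOT x3 is true.
  20. (NOT x1 OR NOT x7) — NOT x7 is true.
  21. (NOT x8 OR x4) — x4 is true.
  22. (NOT x6 OR x7 OR NOT x10) — NOT x10 is true.

x1=F, x2=F, x3=F, x4=T, x5=T, x6=T, x7=F, x8=T, x9=F, x10=F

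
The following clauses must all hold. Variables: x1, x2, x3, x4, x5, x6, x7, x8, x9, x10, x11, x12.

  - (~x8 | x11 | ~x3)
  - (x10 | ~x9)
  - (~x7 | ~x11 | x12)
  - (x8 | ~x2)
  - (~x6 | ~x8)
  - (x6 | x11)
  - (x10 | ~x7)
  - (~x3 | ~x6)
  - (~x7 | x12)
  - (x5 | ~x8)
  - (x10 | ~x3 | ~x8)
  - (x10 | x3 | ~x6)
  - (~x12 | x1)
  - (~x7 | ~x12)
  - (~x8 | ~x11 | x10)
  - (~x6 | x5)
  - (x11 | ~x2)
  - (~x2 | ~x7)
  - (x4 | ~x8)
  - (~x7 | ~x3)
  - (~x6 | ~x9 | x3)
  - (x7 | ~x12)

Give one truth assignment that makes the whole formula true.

x1=True  x2=True  x3=True  x4=True  x5=True  x6=False  x7=False  x8=True  x9=True  x10=True  x11=True  x12=False

Check each clause:
  1. (x11 | ~x3 | ~x8) — x11 is true.
  2. (~x9 | x10) — x10 is true.
  3. (~x11 | x12 | ~x7) — ~x7 is true.
  4. (x8 | ~x2) — x8 is true.
  5. (~x6 | ~x8) — ~x6 is true.
  6. (x11 | x6) — x11 is true.
  7. (~x7 | x10) — ~x7 is true.
  8. (~x3 | ~x6) — ~x6 is true.
  9. (x12 | ~x7) — ~x7 is true.
  10. (~x8 | x5) — x5 is true.
  11. (x10 | ~x8 | ~x3) — x10 is true.
  12. (x10 | ~x6 | x3) — ~x6 is true.
  13. (~x12 | x1) — x1 is true.
  14. (~x7 | ~x12) — ~x7 is true.
  15. (x10 | ~x8 | ~x11) — x10 is true.
  16. (~x6 | x5) — ~x6 is true.
  17. (x11 | ~x2) — x11 is true.
  18. (~x2 | ~x7) — ~x7 is true.
  19. (x4 | ~x8) — x4 is true.
  20. (~x7 | ~x3) — ~x7 is true.
  21. (~x9 | x3 | ~x6) — ~x6 is true.
  22. (x7 | ~x12) — ~x12 is true.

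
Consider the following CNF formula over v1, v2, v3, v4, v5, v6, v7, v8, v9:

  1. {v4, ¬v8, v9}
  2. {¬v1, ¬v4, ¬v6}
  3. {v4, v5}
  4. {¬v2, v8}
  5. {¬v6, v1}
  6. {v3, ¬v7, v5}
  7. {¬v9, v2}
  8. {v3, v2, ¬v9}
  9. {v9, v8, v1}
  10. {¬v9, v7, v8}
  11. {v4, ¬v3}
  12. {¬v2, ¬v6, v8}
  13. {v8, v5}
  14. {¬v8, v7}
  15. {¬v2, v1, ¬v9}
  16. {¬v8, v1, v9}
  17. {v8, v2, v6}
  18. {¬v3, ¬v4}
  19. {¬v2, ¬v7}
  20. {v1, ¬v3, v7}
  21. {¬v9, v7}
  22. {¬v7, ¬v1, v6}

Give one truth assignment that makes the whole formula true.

v1 = T, v2 = F, v3 = F, v4 = F, v5 = T, v6 = T, v7 = T, v8 = F, v9 = F

Pure literal: v5 appears only positively; assign v5 = True.
Set v1 = True and propagate.
Set v2 = False and propagate.
  then v9 is forced to False.
The remaining clauses are satisfied by v3 = False, v4 = False, v6 = True, v7 = True, v8 = False.
Check each clause:
  1. {v9, v4, ¬v8} — ¬v8 is true.
  2. {¬v6, ¬v4, ¬v1} — ¬v4 is true.
  3. {v4, v5} — v5 is true.
  4. {¬v2, v8} — ¬v2 is true.
  5. {v1, ¬v6} — v1 is true.
  6. {v3, v5, ¬v7} — v5 is true.
  7. {¬v9, v2} — ¬v9 is true.
  8. {v3, v2, ¬v9} — ¬v9 is true.
  9. {v8, v1, v9} — v1 is true.
  10. {v7, ¬v9, v8} — v7 is true.
  11. {v4, ¬v3} — ¬v3 is true.
  12. {v8, ¬v6, ¬v2} — ¬v2 is true.
  13. {v8, v5} — v5 is true.
  14. {¬v8, v7} — ¬v8 is true.
  15. {v1, ¬v2, ¬v9} — v1 is true.
  16. {v1, v9, ¬v8} — ¬v8 is true.
  17. {v6, v2, v8} — v6 is true.
  18. {¬v3, ¬v4} — ¬v4 is true.
  19. {¬v7, ¬v2} — ¬v2 is true.
  20. {v1, ¬v3, v7} — v1 is true.
  21. {v7, ¬v9} — ¬v9 is true.
  22. {¬v1, v6, ¬v7} — v6 is true.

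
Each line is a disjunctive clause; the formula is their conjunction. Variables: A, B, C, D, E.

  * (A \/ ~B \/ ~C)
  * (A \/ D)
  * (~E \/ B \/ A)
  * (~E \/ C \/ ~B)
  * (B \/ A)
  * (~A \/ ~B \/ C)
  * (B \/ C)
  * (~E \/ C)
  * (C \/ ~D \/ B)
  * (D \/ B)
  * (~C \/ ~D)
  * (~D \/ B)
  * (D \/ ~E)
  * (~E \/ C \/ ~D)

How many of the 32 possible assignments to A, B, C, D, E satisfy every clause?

Satisfying assignments:
  A=F B=T C=F D=T E=F
  A=T B=T C=T D=F E=F
Count: 2.

2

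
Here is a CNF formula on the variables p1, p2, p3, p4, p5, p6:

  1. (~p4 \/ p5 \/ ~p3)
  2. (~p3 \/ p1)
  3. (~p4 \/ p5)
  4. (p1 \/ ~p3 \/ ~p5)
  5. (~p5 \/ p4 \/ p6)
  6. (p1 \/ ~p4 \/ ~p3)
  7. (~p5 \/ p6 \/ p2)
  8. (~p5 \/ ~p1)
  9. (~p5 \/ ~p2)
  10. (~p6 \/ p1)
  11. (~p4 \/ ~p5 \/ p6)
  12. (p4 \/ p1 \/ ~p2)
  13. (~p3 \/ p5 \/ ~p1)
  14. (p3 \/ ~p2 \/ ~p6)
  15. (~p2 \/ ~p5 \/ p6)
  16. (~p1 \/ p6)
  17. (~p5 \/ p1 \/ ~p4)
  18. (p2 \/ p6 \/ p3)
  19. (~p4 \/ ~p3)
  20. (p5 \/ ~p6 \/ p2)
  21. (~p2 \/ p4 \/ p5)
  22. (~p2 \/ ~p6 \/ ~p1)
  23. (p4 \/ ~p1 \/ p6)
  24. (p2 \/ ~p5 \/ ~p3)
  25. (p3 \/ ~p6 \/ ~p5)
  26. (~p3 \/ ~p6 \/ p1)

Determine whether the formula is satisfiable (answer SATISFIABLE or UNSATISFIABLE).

p5 = True:
  propagation gives p1=False, p3=False, p2=False, p6=True; an empty clause results — contradiction.
p5 = False:
  propagation gives p4=False, p2=False, p6=False, p1=False; an empty clause results — contradiction.
Every branch closes, so no satisfying assignment exists.

UNSATISFIABLE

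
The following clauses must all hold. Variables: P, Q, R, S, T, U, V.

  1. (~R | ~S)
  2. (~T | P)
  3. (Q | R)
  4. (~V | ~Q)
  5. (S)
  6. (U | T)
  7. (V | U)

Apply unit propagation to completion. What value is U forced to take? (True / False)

Unit clause (S) sets S = True.
(~S | ~R): since S = True, the clause reduces to (~R). R = False.
(Q | R) with R = False leaves only Q, so Q = True.
From (~Q | ~V) and Q = True: V = False.
In (V | U), V is now false; U must hold, so U = True.

True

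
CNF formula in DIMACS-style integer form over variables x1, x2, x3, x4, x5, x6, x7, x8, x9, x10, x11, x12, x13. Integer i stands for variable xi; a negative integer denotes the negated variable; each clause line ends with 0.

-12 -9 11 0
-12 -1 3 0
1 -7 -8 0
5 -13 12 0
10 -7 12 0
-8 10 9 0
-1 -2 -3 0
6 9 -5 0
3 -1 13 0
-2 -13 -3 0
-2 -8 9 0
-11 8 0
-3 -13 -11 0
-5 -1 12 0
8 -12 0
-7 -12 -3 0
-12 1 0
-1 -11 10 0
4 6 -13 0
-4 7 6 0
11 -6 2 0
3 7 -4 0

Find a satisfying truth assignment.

x1=0  x2=1  x3=0  x4=1  x5=0  x6=1  x7=1  x8=0  x9=1  x10=1  x11=0  x12=0  x13=0

Pure literal: x10 appears only positively; assign x10 = True.
Try x1 = False.
  then x12 is forced to False.
The remaining clauses are satisfied by x2 = True, x3 = False, x4 = True, x5 = False, x6 = True, x7 = True, x8 = False, x9 = True, x11 = False, x13 = False.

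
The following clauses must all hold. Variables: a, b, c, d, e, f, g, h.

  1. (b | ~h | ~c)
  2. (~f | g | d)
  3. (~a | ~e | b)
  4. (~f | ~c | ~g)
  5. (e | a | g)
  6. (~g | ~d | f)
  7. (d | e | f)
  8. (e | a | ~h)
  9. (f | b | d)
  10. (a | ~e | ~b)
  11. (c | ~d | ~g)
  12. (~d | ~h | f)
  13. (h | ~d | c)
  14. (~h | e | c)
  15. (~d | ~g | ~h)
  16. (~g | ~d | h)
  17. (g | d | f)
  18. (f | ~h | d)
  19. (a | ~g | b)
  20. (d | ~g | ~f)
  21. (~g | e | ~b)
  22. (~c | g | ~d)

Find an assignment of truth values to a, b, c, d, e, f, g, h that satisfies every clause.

a=False, b=False, c=False, d=True, e=True, f=True, g=False, h=True

Check each clause:
  1. (b | ~c | ~h) — ~c is true.
  2. (g | ~f | d) — d is true.
  3. (~e | ~a | b) — ~a is true.
  4. (~g | ~c | ~f) — ~g is true.
  5. (a | e | g) — e is true.
  6. (~g | ~d | f) — ~g is true.
  7. (f | d | e) — d is true.
  8. (~h | e | a) — e is true.
  9. (d | b | f) — d is true.
  10. (~e | ~b | a) — ~b is true.
  11. (~d | c | ~g) — ~g is true.
  12. (~d | f | ~h) — f is true.
  13. (~d | h | c) — h is true.
  14. (c | e | ~h) — e is true.
  15. (~d | ~h | ~g) — ~g is true.
  16. (~d | ~g | h) — h is true.
  17. (d | f | g) — d is true.
  18. (~h | d | f) — d is true.
  19. (~g | b | a) — ~g is true.
  20. (~g | d | ~f) — ~g is true.
  21. (~g | e | ~b) — ~g is true.
  22. (~d | g | ~c) — ~c is true.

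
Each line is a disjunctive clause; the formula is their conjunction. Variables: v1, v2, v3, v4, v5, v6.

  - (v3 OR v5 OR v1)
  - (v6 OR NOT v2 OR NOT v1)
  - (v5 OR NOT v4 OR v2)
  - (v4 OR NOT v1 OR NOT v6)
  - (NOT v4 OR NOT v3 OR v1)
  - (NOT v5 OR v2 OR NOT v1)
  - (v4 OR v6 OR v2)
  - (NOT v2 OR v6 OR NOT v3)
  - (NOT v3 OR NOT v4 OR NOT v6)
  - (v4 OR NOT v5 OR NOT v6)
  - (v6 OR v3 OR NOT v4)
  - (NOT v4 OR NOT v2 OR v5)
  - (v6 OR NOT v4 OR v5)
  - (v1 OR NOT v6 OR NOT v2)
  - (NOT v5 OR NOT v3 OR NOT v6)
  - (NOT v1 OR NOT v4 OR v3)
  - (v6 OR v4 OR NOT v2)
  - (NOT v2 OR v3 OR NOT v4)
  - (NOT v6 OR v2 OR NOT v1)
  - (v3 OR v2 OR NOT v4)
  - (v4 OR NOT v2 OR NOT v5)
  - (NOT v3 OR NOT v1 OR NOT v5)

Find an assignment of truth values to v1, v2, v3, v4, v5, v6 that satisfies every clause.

v1 = False, v2 = False, v3 = True, v4 = False, v5 = False, v6 = True

Branch on v1: take v1 = False.
For the remaining variables, v2 = False, v3 = True, v4 = False, v5 = False, v6 = True works.
Every clause has at least one true literal under this assignment.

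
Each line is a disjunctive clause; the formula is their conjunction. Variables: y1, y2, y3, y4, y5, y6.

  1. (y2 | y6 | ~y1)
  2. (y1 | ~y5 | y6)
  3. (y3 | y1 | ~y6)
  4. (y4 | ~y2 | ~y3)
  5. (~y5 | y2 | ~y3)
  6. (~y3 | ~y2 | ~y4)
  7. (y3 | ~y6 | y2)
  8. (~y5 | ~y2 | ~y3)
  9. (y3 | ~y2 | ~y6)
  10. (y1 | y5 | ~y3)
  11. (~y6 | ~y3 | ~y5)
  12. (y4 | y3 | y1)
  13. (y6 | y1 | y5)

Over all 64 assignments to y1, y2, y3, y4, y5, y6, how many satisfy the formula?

6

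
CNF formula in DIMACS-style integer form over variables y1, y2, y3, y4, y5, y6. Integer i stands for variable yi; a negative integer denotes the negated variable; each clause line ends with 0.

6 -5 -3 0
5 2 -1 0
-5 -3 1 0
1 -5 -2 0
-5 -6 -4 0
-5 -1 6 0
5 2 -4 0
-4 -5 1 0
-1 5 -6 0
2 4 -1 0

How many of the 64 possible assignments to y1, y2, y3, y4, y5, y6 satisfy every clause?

20

Split on y5, then y1.
  y5=1, y1=1: remaining (y2,y3,y4,y6) ∈ {(1,0,0,1); (1,1,0,1)} — 2.
  y5=1, y1=0: remaining (y2,y3,y4,y6) ∈ {(0,0,0,0); (0,0,0,1)} — 2.
  y5=0, y1=1: remaining (y2,y3,y4,y6) ∈ {(1,0,0,0); (1,0,1,0); (1,1,0,0); (1,1,1,0)} — 4.
  y5=0, y1=0: y3, y6 free; 3 ways for (y2,y4) × 2^2 = 12.
Total: 2 + 2 + 4 + 12 = 20.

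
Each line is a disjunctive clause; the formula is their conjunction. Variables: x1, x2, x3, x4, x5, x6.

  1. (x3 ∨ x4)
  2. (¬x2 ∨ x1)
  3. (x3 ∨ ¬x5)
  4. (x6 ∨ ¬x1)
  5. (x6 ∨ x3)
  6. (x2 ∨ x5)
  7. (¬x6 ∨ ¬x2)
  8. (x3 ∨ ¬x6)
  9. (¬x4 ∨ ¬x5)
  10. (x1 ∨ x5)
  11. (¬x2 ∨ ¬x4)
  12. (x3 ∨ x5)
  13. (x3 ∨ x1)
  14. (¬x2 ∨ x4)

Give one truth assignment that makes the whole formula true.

Pure literal: x3 appears only positively; assign x3 = True.
Set x1 = True and propagate.
  then x6 is forced to True.
  then x2 is forced to False.
  then x5 is forced to True.
  then x4 is forced to False.
Check each clause:
  1. (x4 ∨ x3) — x3 is true.
  2. (x1 ∨ ¬x2) — x1 is true.
  3. (¬x5 ∨ x3) — x3 is true.
  4. (x6 ∨ ¬x1) — x6 is true.
  5. (x6 ∨ x3) — x3 is true.
  6. (x5 ∨ x2) — x5 is true.
  7. (¬x2 ∨ ¬x6) — ¬x2 is true.
  8. (x3 ∨ ¬x6) — x3 is true.
  9. (¬x5 ∨ ¬x4) — ¬x4 is true.
  10. (x1 ∨ x5) — x1 is true.
  11. (¬x4 ∨ ¬x2) — ¬x4 is true.
  12. (x3 ∨ x5) — x3 is true.
  13. (x1 ∨ x3) — x1 is true.
  14. (¬x2 ∨ x4) — ¬x2 is true.

x1=T, x2=F, x3=T, x4=F, x5=T, x6=T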